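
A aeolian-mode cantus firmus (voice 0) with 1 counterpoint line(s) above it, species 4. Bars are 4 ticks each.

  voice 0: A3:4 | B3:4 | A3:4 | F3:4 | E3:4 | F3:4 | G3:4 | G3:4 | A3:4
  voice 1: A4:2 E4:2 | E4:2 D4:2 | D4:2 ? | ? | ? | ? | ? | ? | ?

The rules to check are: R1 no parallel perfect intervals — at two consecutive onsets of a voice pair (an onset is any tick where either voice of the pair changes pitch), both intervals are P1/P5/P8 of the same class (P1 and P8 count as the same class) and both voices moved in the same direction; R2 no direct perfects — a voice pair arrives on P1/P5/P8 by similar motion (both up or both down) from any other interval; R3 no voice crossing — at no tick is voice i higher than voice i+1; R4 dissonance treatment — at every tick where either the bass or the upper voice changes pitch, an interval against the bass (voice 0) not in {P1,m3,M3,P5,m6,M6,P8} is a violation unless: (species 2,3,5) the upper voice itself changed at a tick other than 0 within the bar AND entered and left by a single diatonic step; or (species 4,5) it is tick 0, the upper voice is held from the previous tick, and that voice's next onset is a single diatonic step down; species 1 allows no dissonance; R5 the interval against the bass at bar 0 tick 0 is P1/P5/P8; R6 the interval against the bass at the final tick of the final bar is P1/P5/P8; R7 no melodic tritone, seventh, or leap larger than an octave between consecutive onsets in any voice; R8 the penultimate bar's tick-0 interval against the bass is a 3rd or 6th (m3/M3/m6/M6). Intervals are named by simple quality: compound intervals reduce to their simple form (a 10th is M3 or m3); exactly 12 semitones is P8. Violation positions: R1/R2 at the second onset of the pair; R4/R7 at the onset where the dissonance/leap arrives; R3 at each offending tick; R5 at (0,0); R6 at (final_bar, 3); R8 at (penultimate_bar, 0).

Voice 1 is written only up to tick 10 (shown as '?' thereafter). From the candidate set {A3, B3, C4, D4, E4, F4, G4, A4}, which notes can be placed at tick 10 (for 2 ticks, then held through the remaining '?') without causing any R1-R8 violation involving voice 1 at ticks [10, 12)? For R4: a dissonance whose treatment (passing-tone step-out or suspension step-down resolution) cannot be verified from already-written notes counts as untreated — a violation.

{A3, A4, C4, D4, E4, F4}

A3: legal
B3: violates R4
C4: legal
D4: legal
E4: legal
F4: legal
G4: violates R4
A4: legal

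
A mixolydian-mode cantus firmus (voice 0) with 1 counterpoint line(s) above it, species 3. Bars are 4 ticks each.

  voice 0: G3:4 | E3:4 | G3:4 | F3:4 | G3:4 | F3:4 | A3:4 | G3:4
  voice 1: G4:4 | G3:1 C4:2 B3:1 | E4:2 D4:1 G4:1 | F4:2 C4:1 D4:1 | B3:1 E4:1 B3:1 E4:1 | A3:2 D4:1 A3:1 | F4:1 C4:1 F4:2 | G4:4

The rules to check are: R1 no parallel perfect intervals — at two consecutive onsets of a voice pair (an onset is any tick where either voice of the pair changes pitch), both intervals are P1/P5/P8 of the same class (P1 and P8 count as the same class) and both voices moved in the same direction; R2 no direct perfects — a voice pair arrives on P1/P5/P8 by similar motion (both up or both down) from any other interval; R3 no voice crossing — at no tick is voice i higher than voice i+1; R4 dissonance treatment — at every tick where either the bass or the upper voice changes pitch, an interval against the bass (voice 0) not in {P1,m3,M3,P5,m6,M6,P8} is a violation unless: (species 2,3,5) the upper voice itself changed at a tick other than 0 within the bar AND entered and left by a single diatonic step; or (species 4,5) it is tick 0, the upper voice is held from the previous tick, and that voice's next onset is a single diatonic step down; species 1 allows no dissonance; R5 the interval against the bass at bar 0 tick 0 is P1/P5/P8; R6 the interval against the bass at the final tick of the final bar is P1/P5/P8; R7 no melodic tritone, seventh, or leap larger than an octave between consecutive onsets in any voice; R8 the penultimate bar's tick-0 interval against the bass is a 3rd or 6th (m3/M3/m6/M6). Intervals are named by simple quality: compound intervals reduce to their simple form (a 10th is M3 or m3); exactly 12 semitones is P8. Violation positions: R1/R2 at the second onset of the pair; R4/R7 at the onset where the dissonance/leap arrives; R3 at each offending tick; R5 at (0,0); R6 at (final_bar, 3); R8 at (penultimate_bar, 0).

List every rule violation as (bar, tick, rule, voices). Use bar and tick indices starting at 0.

(3, 0, R1, (0, 1))

bar 0: v0=G3 v1=G4 downbeat P8
bar 1: v0=E3 v1=G3 downbeat m3
bar 2: v0=G3 v1=E4 downbeat M6
bar 3: v0=F3 v1=F4 downbeat P8
bar 4: v0=G3 v1=B3 downbeat M3
bar 5: v0=F3 v1=A3 downbeat M3
bar 6: v0=A3 v1=F4 downbeat m6
bar 7: v0=G3 v1=G4 downbeat P8
  -> R1 @ bar 3 tick 0 v(0, 1): G3/G4 P8 -> F3/F4 P8 similar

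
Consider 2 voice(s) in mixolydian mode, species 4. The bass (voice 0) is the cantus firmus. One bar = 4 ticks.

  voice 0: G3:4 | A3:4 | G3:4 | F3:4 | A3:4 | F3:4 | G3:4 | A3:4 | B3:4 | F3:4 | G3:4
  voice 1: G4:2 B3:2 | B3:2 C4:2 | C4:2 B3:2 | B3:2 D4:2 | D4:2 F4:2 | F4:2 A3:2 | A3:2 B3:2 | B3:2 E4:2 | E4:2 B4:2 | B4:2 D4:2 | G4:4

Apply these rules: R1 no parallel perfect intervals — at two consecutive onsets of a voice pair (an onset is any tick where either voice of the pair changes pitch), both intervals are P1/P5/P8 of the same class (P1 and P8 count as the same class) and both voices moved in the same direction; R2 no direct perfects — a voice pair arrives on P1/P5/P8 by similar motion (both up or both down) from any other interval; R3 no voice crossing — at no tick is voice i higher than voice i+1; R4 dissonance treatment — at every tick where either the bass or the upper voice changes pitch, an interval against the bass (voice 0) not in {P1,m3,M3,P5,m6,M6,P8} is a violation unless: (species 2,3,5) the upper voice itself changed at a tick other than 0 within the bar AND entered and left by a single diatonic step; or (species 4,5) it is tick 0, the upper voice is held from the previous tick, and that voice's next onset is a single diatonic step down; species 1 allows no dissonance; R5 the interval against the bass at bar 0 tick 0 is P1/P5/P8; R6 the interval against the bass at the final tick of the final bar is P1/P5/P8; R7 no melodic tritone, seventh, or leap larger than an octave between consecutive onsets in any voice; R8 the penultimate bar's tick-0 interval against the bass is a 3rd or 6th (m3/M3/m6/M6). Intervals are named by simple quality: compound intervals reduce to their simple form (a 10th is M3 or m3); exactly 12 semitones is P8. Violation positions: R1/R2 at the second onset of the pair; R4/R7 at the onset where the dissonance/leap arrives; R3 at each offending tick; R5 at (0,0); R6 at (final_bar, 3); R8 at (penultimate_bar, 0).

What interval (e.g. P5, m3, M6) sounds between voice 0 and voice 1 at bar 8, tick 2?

voice 0=B3 voice 1=B4 -> P8

P8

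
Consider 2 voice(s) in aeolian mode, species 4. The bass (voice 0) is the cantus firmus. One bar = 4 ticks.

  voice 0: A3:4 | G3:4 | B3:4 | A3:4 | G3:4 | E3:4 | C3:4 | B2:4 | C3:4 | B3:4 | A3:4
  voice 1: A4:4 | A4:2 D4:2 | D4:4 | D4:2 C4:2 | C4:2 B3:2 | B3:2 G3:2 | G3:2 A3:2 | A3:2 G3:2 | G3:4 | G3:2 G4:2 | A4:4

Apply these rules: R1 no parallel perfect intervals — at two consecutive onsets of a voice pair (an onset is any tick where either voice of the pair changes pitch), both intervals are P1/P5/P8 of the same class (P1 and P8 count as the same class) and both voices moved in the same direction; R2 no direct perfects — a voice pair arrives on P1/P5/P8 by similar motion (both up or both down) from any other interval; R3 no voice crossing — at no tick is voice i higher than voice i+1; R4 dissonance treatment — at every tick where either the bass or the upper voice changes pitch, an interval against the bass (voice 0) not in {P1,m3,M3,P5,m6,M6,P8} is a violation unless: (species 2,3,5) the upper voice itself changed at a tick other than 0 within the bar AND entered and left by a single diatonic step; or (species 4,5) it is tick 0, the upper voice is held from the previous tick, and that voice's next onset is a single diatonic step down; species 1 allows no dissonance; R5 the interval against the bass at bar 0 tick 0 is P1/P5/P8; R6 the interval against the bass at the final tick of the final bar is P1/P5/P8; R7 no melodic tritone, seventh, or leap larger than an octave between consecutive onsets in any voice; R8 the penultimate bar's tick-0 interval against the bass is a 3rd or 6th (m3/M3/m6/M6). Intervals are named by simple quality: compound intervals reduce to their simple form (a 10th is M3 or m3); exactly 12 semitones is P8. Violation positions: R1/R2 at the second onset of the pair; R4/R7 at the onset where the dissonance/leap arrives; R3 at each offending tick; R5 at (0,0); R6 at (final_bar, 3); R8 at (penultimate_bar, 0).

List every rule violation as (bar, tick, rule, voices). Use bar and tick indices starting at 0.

bar 0: v0=A3 v1=A4 downbeat P8
bar 1: v0=G3 v1=A4 downbeat M2
bar 2: v0=B3 v1=D4 downbeat m3
bar 3: v0=A3 v1=D4 downbeat P4
bar 4: v0=G3 v1=C4 downbeat P4
bar 5: v0=E3 v1=B3 downbeat P5
bar 6: v0=C3 v1=G3 downbeat P5
bar 7: v0=B2 v1=A3 downbeat m7
bar 8: v0=C3 v1=G3 downbeat P5
bar 9: v0=B3 v1=G3 downbeat M3
bar 10: v0=A3 v1=A4 downbeat P8
  -> R4 @ bar 1 tick 0 v(0, 1): G3/A4 M2 untreated
  -> R3 @ bar 9 tick 0 v(0, 1): B3 above G3
  -> R7 @ bar 9 tick 0 v(0,): C3->B3 leap 11st
  -> R3 @ bar 9 tick 1 v(0, 1): B3 above G3

(1, 0, R4, (0, 1))
(9, 0, R3, (0, 1))
(9, 0, R7, (0,))
(9, 1, R3, (0, 1))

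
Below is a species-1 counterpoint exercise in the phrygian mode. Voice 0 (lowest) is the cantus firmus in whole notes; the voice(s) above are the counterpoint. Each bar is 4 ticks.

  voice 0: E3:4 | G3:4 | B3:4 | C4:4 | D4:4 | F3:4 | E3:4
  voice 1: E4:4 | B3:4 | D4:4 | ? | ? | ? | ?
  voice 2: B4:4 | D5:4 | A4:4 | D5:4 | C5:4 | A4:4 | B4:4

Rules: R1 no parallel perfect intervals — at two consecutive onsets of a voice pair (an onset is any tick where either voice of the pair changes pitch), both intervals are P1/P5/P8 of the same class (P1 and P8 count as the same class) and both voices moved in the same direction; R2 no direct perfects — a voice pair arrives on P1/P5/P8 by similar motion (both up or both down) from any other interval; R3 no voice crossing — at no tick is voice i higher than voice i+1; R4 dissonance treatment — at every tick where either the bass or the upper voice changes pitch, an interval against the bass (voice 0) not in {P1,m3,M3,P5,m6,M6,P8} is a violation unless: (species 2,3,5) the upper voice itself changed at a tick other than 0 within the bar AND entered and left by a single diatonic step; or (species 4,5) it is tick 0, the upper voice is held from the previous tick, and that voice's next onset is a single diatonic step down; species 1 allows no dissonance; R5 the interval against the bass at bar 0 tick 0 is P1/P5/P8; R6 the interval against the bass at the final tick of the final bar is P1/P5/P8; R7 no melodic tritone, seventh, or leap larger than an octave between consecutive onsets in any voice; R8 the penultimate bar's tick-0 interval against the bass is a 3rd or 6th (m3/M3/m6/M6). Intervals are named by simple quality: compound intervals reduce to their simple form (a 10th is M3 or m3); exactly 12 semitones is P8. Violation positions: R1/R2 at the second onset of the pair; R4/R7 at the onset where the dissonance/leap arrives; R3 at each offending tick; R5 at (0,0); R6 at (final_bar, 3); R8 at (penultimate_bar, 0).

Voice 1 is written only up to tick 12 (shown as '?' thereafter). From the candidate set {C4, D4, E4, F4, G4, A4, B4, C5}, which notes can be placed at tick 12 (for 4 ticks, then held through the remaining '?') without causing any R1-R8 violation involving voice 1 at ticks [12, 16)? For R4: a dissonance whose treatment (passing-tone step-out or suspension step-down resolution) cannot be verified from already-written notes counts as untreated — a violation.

C4: legal
D4: violates R4
E4: legal
F4: violates R4
G4: violates R1,R2
A4: legal
B4: violates R4
C5: violates R2,R7

{A4, C4, E4}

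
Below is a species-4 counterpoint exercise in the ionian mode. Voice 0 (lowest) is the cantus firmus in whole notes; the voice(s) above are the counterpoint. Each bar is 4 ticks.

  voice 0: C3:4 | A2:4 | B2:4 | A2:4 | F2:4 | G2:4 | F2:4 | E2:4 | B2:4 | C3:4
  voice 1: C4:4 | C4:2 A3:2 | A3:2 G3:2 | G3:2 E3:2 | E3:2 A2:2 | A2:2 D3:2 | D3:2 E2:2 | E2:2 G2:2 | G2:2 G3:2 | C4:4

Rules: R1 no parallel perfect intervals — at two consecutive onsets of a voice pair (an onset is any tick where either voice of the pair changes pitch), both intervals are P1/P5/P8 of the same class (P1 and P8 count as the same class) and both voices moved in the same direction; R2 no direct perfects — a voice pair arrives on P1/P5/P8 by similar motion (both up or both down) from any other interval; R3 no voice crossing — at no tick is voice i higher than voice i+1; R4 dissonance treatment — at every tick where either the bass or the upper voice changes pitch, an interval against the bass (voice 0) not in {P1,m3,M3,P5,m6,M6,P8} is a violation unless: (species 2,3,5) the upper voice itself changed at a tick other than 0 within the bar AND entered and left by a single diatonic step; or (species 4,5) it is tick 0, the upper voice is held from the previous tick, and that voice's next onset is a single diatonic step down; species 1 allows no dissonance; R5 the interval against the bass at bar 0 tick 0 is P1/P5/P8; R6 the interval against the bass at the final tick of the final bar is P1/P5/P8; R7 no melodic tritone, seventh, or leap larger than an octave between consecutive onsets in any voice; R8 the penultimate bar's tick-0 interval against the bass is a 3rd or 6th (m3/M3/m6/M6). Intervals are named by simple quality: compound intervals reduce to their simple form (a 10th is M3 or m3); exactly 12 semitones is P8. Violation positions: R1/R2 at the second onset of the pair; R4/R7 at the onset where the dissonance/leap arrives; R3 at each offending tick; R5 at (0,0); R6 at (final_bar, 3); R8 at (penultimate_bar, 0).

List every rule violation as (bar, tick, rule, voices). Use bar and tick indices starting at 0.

bar 0: v0=C3 v1=C4 downbeat P8
bar 1: v0=A2 v1=C4 downbeat m3
bar 2: v0=B2 v1=A3 downbeat m7
bar 3: v0=A2 v1=G3 downbeat m7
bar 4: v0=F2 v1=E3 downbeat M7
bar 5: v0=G2 v1=A2 downbeat M2
bar 6: v0=F2 v1=D3 downbeat M6
bar 7: v0=E2 v1=E2 downbeat P1
bar 8: v0=B2 v1=G2 downbeat M3
bar 9: v0=C3 v1=C4 downbeat P8
  -> R4 @ bar 3 tick 0 v(0, 1): A2/G3 m7 untreated
  -> R4 @ bar 4 tick 0 v(0, 1): F2/E3 M7 untreated
  -> R4 @ bar 5 tick 0 v(0, 1): G2/A2 M2 untreated
  -> R3 @ bar 6 tick 2 v(0, 1): F2 above E2
  -> R4 @ bar 6 tick 2 v(0, 1): F2/E2 m2 untreated
  -> R7 @ bar 6 tick 2 v(1,): D3->E2 leap 10st
  -> R3 @ bar 6 tick 3 v(0, 1): F2 above E2
  -> R3 @ bar 8 tick 0 v(0, 1): B2 above G2
  -> R3 @ bar 8 tick 1 v(0, 1): B2 above G2
  -> R2 @ bar 9 tick 0 v(0, 1): B2/G3 m6 -> C3/C4 P8 similar

(3, 0, R4, (0, 1))
(4, 0, R4, (0, 1))
(5, 0, R4, (0, 1))
(6, 2, R3, (0, 1))
(6, 2, R4, (0, 1))
(6, 2, R7, (1,))
(6, 3, R3, (0, 1))
(8, 0, R3, (0, 1))
(8, 1, R3, (0, 1))
(9, 0, R2, (0, 1))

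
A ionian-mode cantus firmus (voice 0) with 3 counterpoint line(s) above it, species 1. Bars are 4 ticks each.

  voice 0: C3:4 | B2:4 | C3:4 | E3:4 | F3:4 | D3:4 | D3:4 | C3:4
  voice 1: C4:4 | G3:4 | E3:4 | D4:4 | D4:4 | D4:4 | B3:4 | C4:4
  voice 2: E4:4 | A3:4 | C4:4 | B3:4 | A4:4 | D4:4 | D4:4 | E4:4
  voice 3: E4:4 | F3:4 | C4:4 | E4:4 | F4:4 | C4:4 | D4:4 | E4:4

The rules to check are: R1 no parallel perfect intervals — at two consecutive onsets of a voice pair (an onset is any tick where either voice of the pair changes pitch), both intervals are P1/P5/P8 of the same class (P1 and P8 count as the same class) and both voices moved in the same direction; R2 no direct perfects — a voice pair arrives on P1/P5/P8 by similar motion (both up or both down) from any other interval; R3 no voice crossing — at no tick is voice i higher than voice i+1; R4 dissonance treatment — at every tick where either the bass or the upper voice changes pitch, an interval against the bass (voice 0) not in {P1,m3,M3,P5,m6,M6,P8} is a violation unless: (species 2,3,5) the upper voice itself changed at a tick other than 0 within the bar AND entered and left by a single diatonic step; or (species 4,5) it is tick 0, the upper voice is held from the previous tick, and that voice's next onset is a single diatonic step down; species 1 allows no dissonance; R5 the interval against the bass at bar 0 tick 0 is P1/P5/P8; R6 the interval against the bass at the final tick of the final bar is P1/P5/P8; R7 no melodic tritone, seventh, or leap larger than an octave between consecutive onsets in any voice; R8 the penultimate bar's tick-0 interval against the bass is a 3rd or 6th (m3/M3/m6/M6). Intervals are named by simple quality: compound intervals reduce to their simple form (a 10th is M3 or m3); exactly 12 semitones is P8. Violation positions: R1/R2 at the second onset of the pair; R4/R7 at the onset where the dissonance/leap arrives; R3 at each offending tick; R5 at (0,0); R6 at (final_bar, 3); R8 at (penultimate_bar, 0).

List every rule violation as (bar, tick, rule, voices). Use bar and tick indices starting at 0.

(0, 0, R5, (0, 2))
(0, 0, R5, (0, 3))
(1, 0, R3, (2, 3))
(1, 0, R4, (0, 2))
(1, 0, R4, (0, 3))
(1, 0, R7, (3,))
(1, 1, R3, (2, 3))
(1, 2, R3, (2, 3))
(1, 3, R3, (2, 3))
(2, 0, R2, (0, 2))
(2, 0, R2, (0, 3))
(2, 0, R2, (2, 3))
(3, 0, R1, (0, 3))
(3, 0, R3, (1, 2))
(3, 0, R4, (0, 1))
(3, 0, R7, (1,))
(3, 1, R3, (1, 2))
(3, 2, R3, (1, 2))
(3, 3, R3, (1, 2))
(4, 0, R1, (0, 3))
(4, 0, R3, (2, 3))
(4, 0, R7, (2,))
(4, 1, R3, (2, 3))
(4, 2, R3, (2, 3))
(4, 3, R3, (2, 3))
(5, 0, R2, (0, 2))
(5, 0, R3, (2, 3))
(5, 0, R4, (0, 3))
(5, 1, R3, (2, 3))
(5, 2, R3, (2, 3))
(5, 3, R3, (2, 3))
(6, 0, R8, (0, 2))
(6, 0, R8, (0, 3))
(7, 0, R1, (2, 3))
(7, 3, R6, (0, 2))
(7, 3, R6, (0, 3))

bar 0: v0=C3 v1=C4 v2=E4 v3=E4 downbeat M3
bar 1: v0=B2 v1=G3 v2=A3 v3=F3 downbeat TT
bar 2: v0=C3 v1=E3 v2=C4 v3=C4 downbeat P8
bar 3: v0=E3 v1=D4 v2=B3 v3=E4 downbeat P8
bar 4: v0=F3 v1=D4 v2=A4 v3=F4 downbeat P8
bar 5: v0=D3 v1=D4 v2=D4 v3=C4 downbeat m7
bar 6: v0=D3 v1=B3 v2=D4 v3=D4 downbeat P8
bar 7: v0=C3 v1=C4 v2=E4 v3=E4 downbeat M3
  -> R5 @ bar 0 tick 0 v(0, 2): opens on M3
  -> R5 @ bar 0 tick 0 v(0, 3): opens on M3
  -> R3 @ bar 1 tick 0 v(2, 3): A3 above F3
  -> R4 @ bar 1 tick 0 v(0, 2): B2/A3 m7 untreated
  -> R4 @ bar 1 tick 0 v(0, 3): B2/F3 TT untreated
  -> R7 @ bar 1 tick 0 v(3,): E4->F3 leap 11st
  -> R3 @ bar 1 tick 1 v(2, 3): A3 above F3
  -> R3 @ bar 1 tick 2 v(2, 3): A3 above F3
  -> R3 @ bar 1 tick 3 v(2, 3): A3 above F3
  -> R2 @ bar 2 tick 0 v(0, 2): B2/A3 m7 -> C3/C4 P8 similar
  -> R2 @ bar 2 tick 0 v(0, 3): B2/F3 TT -> C3/C4 P8 similar
  -> R2 @ bar 2 tick 0 v(2, 3): A3/F3 M3 -> C4/C4 P1 similar
  -> R1 @ bar 3 tick 0 v(0, 3): C3/C4 P8 -> E3/E4 P8 similar
  -> R3 @ bar 3 tick 0 v(1, 2): D4 above B3
  -> R4 @ bar 3 tick 0 v(0, 1): E3/D4 m7 untreated
  -> R7 @ bar 3 tick 0 v(1,): E3->D4 leap 10st
  -> R3 @ bar 3 tick 1 v(1, 2): D4 above B3
  -> R3 @ bar 3 tick 2 v(1, 2): D4 above B3
  -> R3 @ bar 3 tick 3 v(1, 2): D4 above B3
  -> R1 @ bar 4 tick 0 v(0, 3): E3/E4 P8 -> F3/F4 P8 similar
  -> R3 @ bar 4 tick 0 v(2, 3): A4 above F4
  -> R7 @ bar 4 tick 0 v(2,): B3->A4 leap 10st
  -> R3 @ bar 4 tick 1 v(2, 3): A4 above F4
  -> R3 @ bar 4 tick 2 v(2, 3): A4 above F4
  -> R3 @ bar 4 tick 3 v(2, 3): A4 above F4
  -> R2 @ bar 5 tick 0 v(0, 2): F3/A4 M3 -> D3/D4 P8 similar
  -> R3 @ bar 5 tick 0 v(2, 3): D4 above C4
  -> R4 @ bar 5 tick 0 v(0, 3): D3/C4 m7 untreated
  -> R3 @ bar 5 tick 1 v(2, 3): D4 above C4
  -> R3 @ bar 5 tick 2 v(2, 3): D4 above C4
  -> R3 @ bar 5 tick 3 v(2, 3): D4 above C4
  -> R8 @ bar 6 tick 0 v(0, 2): penult P8 not 3rd/6th
  -> R8 @ bar 6 tick 0 v(0, 3): penult P8 not 3rd/6th
  -> R1 @ bar 7 tick 0 v(2, 3): D4/D4 P1 -> E4/E4 P1 similar
  -> R6 @ bar 7 tick 3 v(0, 2): closes on M3
  -> R6 @ bar 7 tick 3 v(0, 3): closes on M3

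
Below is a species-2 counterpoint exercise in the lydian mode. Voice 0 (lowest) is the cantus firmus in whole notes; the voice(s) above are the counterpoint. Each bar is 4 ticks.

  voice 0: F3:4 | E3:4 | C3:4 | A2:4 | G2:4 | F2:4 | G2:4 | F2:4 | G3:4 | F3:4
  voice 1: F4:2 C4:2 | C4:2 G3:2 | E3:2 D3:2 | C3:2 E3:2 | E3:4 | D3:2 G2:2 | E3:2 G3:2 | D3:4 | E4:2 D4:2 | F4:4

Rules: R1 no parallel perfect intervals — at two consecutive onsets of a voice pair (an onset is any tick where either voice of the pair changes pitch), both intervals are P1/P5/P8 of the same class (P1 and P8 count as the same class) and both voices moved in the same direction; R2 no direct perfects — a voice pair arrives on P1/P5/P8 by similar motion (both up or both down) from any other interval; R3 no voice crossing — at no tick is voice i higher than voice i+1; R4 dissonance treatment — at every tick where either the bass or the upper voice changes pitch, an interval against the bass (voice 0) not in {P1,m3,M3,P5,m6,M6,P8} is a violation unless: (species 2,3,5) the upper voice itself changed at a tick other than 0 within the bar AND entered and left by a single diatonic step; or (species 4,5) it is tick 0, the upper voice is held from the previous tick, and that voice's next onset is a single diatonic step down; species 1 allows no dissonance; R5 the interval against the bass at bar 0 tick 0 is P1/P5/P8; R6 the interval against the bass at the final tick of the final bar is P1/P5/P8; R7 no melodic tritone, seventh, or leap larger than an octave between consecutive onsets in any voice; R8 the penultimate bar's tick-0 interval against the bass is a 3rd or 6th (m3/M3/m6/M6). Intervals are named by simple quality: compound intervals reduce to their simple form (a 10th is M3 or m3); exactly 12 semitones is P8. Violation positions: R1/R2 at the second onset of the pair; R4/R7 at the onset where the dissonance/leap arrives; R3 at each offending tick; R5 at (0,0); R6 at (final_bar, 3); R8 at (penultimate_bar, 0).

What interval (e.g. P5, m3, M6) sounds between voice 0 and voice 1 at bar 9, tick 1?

voice 0=F3 voice 1=F4 -> P8

P8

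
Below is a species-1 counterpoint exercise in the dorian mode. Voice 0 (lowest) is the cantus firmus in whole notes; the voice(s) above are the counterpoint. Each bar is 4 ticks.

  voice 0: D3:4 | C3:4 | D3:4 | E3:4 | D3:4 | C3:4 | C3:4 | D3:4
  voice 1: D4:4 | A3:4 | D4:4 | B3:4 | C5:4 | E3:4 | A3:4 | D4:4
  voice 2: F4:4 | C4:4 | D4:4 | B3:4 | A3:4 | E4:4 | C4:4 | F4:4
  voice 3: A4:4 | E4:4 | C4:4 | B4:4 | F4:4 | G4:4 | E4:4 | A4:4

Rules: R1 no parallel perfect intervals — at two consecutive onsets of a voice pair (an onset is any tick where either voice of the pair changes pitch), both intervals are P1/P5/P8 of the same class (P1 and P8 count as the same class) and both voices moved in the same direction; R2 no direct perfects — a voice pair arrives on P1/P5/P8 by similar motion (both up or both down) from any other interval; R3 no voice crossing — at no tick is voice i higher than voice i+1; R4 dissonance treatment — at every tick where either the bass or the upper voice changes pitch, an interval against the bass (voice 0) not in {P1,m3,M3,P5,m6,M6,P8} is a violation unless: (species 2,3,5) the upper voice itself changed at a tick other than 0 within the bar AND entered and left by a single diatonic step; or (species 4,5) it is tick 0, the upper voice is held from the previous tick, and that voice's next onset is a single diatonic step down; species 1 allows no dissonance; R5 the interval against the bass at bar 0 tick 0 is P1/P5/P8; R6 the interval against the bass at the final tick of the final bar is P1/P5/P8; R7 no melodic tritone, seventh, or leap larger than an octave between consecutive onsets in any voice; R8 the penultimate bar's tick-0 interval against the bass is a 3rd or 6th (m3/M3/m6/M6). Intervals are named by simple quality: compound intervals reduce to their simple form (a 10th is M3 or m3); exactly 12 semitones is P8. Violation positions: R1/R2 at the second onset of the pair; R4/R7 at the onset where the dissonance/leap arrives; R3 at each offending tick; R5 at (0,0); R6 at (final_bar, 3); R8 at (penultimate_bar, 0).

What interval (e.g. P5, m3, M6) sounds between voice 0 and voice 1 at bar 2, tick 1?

P8

voice 0=D3 voice 1=D4 -> P8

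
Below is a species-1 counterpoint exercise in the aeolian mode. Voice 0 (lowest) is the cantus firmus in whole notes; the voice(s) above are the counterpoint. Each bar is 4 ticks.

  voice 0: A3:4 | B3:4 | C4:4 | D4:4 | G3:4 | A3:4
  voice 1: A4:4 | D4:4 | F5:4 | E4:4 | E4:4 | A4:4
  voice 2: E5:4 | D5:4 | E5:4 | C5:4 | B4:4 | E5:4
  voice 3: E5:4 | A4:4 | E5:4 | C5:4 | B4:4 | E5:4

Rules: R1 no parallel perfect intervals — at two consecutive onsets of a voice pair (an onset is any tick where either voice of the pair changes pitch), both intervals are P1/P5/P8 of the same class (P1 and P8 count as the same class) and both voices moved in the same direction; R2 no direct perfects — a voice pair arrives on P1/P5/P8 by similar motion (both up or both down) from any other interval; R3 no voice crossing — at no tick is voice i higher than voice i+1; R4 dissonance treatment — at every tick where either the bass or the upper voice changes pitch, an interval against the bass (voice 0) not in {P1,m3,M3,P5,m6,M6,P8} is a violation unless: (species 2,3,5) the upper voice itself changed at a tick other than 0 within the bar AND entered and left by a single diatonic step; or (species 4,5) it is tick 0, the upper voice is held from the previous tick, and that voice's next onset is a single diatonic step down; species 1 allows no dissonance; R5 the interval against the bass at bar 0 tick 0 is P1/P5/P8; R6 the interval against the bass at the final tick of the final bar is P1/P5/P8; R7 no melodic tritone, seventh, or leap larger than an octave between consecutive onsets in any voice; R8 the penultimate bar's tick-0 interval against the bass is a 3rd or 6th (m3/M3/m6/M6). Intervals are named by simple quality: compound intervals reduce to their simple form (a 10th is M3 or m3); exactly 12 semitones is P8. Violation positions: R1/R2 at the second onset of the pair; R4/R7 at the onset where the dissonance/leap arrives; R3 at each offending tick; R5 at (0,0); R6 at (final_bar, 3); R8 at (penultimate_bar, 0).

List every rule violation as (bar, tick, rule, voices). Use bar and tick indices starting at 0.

bar 0: v0=A3 v1=A4 v2=E5 v3=E5 downbeat P5
bar 1: v0=B3 v1=D4 v2=D5 v3=A4 downbeat m7
bar 2: v0=C4 v1=F5 v2=E5 v3=E5 downbeat M3
bar 3: v0=D4 v1=E4 v2=C5 v3=C5 downbeat m7
bar 4: v0=G3 v1=E4 v2=B4 v3=B4 downbeat M3
bar 5: v0=A3 v1=A4 v2=E5 v3=E5 downbeat P5
  -> R1 @ bar 1 tick 0 v(1, 3): A4/E5 P5 -> D4/A4 P5 similar
  -> R2 @ bar 1 tick 0 v(1, 2): A4/E5 P5 -> D4/D5 P8 similar
  -> R3 @ bar 1 tick 0 v(2, 3): D5 above A4
  -> R4 @ bar 1 tick 0 v(0, 3): B3/A4 m7 untreated
  -> R3 @ bar 1 tick 1 v(2, 3): D5 above A4
  -> R3 @ bar 1 tick 2 v(2, 3): D5 above A4
  -> R3 @ bar 1 tick 3 v(2, 3): D5 above A4
  -> R2 @ bar 2 tick 0 v(2, 3): D5/A4 P4 -> E5/E5 P1 similar
  -> R3 @ bar 2 tick 0 v(1, 2): F5 above E5
  -> R4 @ bar 2 tick 0 v(0, 1): C4/F5 P4 untreated
  -> R7 @ bar 2 tick 0 v(1,): D4->F5 leap 15st
  -> R3 @ bar 2 tick 1 v(1, 2): F5 above E5
  -> R3 @ bar 2 tick 2 v(1, 2): F5 above E5
  -> R3 @ bar 2 tick 3 v(1, 2): F5 above E5
  -> R1 @ bar 3 tick 0 v(2, 3): E5/E5 P1 -> C5/C5 P1 similar
  -> R4 @ bar 3 tick 0 v(0, 1): D4/E4 M2 untreated
  -> R4 @ bar 3 tick 0 v(0, 2): D4/C5 m7 untreated
  -> R4 @ bar 3 tick 0 v(0, 3): D4/C5 m7 untreated
  -> R7 @ bar 3 tick 0 v(1,): F5->E4 leap 13st
  -> R1 @ bar 4 tick 0 v(2, 3): C5/C5 P1 -> B4/B4 P1 similar
  -> R1 @ bar 5 tick 0 v(1, 2): E4/B4 P5 -> A4/E5 P5 similar
  -> R1 @ bar 5 tick 0 v(1, 3): E4/B4 P5 -> A4/E5 P5 similar
  -> R1 @ bar 5 tick 0 v(2, 3): B4/B4 P1 -> E5/E5 P1 similar
  -> R2 @ bar 5 tick 0 v(0, 1): G3/E4 M6 -> A3/A4 P8 similar
  -> R2 @ bar 5 tick 0 v(0, 2): G3/B4 M3 -> A3/E5 P5 similar
  -> R2 @ bar 5 tick 0 v(0, 3): G3/B4 M3 -> A3/E5 P5 similar

(1, 0, R1, (1, 3))
(1, 0, R2, (1, 2))
(1, 0, R3, (2, 3))
(1, 0, R4, (0, 3))
(1, 1, R3, (2, 3))
(1, 2, R3, (2, 3))
(1, 3, R3, (2, 3))
(2, 0, R2, (2, 3))
(2, 0, R3, (1, 2))
(2, 0, R4, (0, 1))
(2, 0, R7, (1,))
(2, 1, R3, (1, 2))
(2, 2, R3, (1, 2))
(2, 3, R3, (1, 2))
(3, 0, R1, (2, 3))
(3, 0, R4, (0, 1))
(3, 0, R4, (0, 2))
(3, 0, R4, (0, 3))
(3, 0, R7, (1,))
(4, 0, R1, (2, 3))
(5, 0, R1, (1, 2))
(5, 0, R1, (1, 3))
(5, 0, R1, (2, 3))
(5, 0, R2, (0, 1))
(5, 0, R2, (0, 2))
(5, 0, R2, (0, 3))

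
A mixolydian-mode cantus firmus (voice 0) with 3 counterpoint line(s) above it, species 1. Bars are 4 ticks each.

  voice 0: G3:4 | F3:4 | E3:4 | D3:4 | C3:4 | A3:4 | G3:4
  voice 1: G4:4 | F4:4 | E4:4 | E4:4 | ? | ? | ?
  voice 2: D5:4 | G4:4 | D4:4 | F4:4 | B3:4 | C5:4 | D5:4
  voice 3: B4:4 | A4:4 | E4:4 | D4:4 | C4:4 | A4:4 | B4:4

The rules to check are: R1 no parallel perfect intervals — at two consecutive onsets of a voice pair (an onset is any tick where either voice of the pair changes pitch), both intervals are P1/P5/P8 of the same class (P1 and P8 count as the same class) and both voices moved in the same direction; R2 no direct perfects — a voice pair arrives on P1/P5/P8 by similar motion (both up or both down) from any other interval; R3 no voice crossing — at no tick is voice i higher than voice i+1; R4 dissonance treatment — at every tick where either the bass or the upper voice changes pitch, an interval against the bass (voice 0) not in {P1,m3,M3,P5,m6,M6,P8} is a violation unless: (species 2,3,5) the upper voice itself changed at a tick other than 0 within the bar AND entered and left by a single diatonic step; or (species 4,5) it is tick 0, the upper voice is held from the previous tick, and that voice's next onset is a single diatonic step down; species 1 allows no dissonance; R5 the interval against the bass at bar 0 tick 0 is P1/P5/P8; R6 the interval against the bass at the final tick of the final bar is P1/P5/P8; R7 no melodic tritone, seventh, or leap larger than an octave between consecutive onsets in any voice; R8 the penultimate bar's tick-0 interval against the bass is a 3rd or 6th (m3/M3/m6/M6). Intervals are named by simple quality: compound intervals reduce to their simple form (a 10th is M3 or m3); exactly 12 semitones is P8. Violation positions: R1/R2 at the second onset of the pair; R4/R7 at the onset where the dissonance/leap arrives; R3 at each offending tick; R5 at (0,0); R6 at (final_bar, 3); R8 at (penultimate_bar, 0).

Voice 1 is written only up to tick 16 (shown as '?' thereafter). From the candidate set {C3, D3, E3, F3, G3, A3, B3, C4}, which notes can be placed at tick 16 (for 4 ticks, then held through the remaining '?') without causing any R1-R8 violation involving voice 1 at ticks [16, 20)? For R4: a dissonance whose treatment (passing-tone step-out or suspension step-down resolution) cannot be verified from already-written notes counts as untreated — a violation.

C3: violates R2,R7
D3: violates R4,R7
E3: violates R2
F3: violates R2,R4,R7
G3: violates R2
A3: legal
B3: violates R2,R4
C4: violates R2,R3

{A3}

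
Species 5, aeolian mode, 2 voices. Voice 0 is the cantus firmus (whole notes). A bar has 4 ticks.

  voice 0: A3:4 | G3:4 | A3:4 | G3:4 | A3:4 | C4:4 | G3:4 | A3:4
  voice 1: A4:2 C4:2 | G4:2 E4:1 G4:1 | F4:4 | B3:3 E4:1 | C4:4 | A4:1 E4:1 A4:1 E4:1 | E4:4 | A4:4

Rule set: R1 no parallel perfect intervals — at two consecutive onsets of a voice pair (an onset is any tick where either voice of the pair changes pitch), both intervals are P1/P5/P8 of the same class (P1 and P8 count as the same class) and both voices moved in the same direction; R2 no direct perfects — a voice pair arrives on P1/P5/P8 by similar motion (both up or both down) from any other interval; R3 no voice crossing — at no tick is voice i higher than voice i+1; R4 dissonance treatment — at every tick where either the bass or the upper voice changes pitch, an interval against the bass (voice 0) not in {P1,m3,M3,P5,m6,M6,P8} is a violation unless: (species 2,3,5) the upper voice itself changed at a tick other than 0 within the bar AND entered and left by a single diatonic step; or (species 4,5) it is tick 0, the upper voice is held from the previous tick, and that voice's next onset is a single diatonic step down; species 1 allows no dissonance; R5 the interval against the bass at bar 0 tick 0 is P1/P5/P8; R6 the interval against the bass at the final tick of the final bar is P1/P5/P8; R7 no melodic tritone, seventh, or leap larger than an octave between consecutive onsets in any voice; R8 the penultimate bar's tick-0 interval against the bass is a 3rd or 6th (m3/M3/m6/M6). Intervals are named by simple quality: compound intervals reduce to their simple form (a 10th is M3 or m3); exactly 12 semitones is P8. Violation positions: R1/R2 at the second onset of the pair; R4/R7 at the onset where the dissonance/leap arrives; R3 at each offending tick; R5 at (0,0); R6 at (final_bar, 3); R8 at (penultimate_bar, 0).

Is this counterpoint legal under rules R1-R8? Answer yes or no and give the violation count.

No (2 violations)

bar 0: v0=A3 v1=A4 (P8)
bar 1: v0=G3 v1=G4 (P8)
bar 2: v0=A3 v1=F4 (m6)
bar 3: v0=G3 v1=B3 (M3)
bar 4: v0=A3 v1=C4 (m3)
bar 5: v0=C4 v1=A4 (M6)
bar 6: v0=G3 v1=E4 (M6)
bar 7: v0=A3 v1=A4 (P8)
  R7 @ bar3.0: F4->B3 leap 6st
  R2 @ bar7.0: G3/E4 M6 -> A3/A4 P8 similar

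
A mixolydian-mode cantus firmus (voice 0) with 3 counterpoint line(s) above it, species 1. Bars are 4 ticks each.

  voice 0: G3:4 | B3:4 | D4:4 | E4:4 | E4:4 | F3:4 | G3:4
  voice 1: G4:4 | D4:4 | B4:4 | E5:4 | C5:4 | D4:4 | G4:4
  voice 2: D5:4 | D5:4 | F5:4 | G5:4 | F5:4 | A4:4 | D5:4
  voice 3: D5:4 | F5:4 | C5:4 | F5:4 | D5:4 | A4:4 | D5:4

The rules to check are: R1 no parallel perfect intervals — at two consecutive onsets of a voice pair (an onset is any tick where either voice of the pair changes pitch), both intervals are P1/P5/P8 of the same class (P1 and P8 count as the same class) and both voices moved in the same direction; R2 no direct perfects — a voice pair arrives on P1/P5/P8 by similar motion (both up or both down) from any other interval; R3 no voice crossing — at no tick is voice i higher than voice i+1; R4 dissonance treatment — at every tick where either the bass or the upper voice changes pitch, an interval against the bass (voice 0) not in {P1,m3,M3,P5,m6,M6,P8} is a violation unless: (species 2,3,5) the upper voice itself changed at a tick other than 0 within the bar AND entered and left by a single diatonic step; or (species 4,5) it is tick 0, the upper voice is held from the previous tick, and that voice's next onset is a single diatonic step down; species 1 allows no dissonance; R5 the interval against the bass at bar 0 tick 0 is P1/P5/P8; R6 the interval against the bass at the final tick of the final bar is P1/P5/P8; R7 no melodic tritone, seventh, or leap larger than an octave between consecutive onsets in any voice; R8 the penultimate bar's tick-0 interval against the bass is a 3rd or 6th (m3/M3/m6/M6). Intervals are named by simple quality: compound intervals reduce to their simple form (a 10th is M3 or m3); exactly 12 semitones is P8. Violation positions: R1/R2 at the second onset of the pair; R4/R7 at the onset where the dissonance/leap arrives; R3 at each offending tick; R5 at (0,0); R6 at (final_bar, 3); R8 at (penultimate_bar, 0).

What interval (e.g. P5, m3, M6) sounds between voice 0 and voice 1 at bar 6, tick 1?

voice 0=G3 voice 1=G4 -> P8

P8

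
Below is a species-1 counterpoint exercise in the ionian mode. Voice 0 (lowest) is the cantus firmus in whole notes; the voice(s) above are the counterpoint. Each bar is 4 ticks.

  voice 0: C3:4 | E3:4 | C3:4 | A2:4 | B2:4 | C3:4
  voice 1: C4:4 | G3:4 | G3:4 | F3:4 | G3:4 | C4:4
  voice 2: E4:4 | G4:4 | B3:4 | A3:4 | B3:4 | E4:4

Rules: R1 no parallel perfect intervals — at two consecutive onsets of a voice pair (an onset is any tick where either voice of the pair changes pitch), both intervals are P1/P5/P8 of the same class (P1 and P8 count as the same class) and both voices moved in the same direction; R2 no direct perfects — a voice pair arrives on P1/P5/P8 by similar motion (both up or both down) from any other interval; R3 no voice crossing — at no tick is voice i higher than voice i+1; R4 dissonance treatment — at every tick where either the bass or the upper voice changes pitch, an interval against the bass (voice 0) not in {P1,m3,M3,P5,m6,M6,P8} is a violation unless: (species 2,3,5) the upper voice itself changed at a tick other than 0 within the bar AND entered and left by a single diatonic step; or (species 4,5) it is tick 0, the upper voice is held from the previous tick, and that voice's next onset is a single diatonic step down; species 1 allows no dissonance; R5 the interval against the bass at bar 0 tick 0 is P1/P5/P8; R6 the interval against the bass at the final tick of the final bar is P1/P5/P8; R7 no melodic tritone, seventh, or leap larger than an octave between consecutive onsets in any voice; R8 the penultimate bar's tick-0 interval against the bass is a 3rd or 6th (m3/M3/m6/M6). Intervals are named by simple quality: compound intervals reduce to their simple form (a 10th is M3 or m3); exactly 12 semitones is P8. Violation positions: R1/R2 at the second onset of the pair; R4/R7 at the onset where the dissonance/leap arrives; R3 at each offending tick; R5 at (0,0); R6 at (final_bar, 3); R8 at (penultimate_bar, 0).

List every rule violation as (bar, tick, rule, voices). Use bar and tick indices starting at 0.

bar 0: v0=C3 v1=C4 v2=E4 downbeat M3
bar 1: v0=E3 v1=G3 v2=G4 downbeat m3
bar 2: v0=C3 v1=G3 v2=B3 downbeat M7
bar 3: v0=A2 v1=F3 v2=A3 downbeat P8
bar 4: v0=B2 v1=G3 v2=B3 downbeat P8
bar 5: v0=C3 v1=C4 v2=E4 downbeat M3
  -> R5 @ bar 0 tick 0 v(0, 2): opens on M3
  -> R4 @ bar 2 tick 0 v(0, 2): C3/B3 M7 untreated
  -> R2 @ bar 3 tick 0 v(0, 2): C3/B3 M7 -> A2/A3 P8 similar
  -> R1 @ bar 4 tick 0 v(0, 2): A2/A3 P8 -> B2/B3 P8 similar
  -> R8 @ bar 4 tick 0 v(0, 2): penult P8 not 3rd/6th
  -> R2 @ bar 5 tick 0 v(0, 1): B2/G3 m6 -> C3/C4 P8 similar
  -> R6 @ bar 5 tick 3 v(0, 2): closes on M3

(0, 0, R5, (0, 2))
(2, 0, R4, (0, 2))
(3, 0, R2, (0, 2))
(4, 0, R1, (0, 2))
(4, 0, R8, (0, 2))
(5, 0, R2, (0, 1))
(5, 3, R6, (0, 2))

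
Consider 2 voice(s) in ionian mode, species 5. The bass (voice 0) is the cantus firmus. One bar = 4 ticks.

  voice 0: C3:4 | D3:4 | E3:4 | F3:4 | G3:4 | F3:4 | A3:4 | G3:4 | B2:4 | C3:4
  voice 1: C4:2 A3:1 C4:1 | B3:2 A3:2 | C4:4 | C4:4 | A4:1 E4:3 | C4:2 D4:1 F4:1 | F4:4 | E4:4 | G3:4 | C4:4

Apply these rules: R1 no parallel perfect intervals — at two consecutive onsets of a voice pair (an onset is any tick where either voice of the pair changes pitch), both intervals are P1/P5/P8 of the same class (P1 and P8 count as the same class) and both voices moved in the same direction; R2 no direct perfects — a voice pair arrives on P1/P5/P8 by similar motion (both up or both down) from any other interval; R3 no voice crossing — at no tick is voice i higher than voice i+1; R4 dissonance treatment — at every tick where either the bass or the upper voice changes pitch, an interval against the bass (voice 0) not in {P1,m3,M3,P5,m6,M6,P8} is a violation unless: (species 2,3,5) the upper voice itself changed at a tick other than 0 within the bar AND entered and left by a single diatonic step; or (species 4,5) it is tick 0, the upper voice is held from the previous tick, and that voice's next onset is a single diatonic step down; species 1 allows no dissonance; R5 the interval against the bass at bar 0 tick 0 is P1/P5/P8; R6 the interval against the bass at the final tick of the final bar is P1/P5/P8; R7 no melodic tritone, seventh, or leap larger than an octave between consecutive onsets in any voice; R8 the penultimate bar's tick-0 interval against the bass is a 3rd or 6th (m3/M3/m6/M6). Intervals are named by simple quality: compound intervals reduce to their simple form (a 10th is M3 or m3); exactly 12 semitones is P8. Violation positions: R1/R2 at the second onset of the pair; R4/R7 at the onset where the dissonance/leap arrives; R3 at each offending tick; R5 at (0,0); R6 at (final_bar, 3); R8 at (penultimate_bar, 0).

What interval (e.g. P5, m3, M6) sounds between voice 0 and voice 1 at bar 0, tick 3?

voice 0=C3 voice 1=C4 -> P8

P8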